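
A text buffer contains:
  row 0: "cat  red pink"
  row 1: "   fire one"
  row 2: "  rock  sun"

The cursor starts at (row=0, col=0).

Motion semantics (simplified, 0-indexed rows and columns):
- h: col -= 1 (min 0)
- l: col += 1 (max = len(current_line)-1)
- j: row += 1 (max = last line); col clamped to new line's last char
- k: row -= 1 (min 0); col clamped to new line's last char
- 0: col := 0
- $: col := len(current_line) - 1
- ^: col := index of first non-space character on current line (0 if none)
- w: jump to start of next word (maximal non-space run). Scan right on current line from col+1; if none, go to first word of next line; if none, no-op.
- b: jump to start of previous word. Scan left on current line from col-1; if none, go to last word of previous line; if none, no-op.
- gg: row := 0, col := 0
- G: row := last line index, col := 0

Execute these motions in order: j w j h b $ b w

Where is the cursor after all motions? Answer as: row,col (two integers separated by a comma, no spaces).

Answer: 2,2

Derivation:
After 1 (j): row=1 col=0 char='_'
After 2 (w): row=1 col=3 char='f'
After 3 (j): row=2 col=3 char='o'
After 4 (h): row=2 col=2 char='r'
After 5 (b): row=1 col=8 char='o'
After 6 ($): row=1 col=10 char='e'
After 7 (b): row=1 col=8 char='o'
After 8 (w): row=2 col=2 char='r'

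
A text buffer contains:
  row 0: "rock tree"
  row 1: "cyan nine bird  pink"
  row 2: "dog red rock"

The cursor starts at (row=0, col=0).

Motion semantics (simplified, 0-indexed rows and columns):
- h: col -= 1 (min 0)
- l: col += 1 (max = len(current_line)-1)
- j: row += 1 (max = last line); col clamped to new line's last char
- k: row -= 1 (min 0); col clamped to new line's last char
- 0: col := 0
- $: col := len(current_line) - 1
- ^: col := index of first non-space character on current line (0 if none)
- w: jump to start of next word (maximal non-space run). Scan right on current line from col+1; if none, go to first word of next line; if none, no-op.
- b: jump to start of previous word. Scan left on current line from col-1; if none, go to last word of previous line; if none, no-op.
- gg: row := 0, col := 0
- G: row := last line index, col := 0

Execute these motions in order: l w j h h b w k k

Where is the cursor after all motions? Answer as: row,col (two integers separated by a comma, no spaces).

After 1 (l): row=0 col=1 char='o'
After 2 (w): row=0 col=5 char='t'
After 3 (j): row=1 col=5 char='n'
After 4 (h): row=1 col=4 char='_'
After 5 (h): row=1 col=3 char='n'
After 6 (b): row=1 col=0 char='c'
After 7 (w): row=1 col=5 char='n'
After 8 (k): row=0 col=5 char='t'
After 9 (k): row=0 col=5 char='t'

Answer: 0,5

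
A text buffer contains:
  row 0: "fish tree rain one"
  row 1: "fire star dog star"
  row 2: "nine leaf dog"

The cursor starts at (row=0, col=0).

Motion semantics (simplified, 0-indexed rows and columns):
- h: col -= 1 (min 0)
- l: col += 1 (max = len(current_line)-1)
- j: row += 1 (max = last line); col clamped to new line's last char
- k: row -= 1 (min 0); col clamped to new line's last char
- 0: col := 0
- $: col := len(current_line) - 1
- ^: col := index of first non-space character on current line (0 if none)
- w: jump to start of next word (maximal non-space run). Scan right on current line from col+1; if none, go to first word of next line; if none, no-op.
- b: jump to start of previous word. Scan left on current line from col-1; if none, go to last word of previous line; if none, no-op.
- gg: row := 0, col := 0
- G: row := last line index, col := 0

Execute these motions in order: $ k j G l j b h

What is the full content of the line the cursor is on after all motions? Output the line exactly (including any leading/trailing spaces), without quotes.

After 1 ($): row=0 col=17 char='e'
After 2 (k): row=0 col=17 char='e'
After 3 (j): row=1 col=17 char='r'
After 4 (G): row=2 col=0 char='n'
After 5 (l): row=2 col=1 char='i'
After 6 (j): row=2 col=1 char='i'
After 7 (b): row=2 col=0 char='n'
After 8 (h): row=2 col=0 char='n'

Answer: nine leaf dog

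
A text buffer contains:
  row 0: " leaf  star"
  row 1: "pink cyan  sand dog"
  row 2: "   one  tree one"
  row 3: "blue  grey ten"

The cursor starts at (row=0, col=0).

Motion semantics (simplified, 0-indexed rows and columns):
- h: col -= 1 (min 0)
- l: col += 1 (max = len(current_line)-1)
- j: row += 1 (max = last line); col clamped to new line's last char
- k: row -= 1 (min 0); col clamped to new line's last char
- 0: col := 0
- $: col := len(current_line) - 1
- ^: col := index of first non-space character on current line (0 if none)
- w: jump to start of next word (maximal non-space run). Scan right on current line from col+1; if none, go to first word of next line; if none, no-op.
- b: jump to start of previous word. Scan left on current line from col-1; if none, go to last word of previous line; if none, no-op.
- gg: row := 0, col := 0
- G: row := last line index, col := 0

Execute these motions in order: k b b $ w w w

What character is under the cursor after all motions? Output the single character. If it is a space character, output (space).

Answer: s

Derivation:
After 1 (k): row=0 col=0 char='_'
After 2 (b): row=0 col=0 char='_'
After 3 (b): row=0 col=0 char='_'
After 4 ($): row=0 col=10 char='r'
After 5 (w): row=1 col=0 char='p'
After 6 (w): row=1 col=5 char='c'
After 7 (w): row=1 col=11 char='s'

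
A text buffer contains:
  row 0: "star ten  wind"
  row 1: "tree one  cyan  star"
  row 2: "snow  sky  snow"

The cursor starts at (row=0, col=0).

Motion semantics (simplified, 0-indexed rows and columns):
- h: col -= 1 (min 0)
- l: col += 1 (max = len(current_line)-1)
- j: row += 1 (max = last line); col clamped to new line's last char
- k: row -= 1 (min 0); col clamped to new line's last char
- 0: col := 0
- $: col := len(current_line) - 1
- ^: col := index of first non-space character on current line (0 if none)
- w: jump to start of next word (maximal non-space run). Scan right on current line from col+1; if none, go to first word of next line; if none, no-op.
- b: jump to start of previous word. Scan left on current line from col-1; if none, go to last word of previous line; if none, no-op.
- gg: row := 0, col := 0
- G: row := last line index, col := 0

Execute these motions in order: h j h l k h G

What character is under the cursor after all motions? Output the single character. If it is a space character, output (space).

After 1 (h): row=0 col=0 char='s'
After 2 (j): row=1 col=0 char='t'
After 3 (h): row=1 col=0 char='t'
After 4 (l): row=1 col=1 char='r'
After 5 (k): row=0 col=1 char='t'
After 6 (h): row=0 col=0 char='s'
After 7 (G): row=2 col=0 char='s'

Answer: s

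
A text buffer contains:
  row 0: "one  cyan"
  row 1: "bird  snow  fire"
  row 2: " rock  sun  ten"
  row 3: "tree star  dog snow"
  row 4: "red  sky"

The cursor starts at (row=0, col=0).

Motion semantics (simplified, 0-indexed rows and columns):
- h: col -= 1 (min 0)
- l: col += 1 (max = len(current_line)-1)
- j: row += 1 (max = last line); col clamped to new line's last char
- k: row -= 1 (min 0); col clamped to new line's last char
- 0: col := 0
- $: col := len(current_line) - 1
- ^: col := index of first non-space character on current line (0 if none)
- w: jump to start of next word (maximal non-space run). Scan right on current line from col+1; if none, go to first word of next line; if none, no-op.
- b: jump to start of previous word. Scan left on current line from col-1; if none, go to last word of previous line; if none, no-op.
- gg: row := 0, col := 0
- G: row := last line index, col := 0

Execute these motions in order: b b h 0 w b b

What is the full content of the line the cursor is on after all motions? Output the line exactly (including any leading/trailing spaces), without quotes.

Answer: one  cyan

Derivation:
After 1 (b): row=0 col=0 char='o'
After 2 (b): row=0 col=0 char='o'
After 3 (h): row=0 col=0 char='o'
After 4 (0): row=0 col=0 char='o'
After 5 (w): row=0 col=5 char='c'
After 6 (b): row=0 col=0 char='o'
After 7 (b): row=0 col=0 char='o'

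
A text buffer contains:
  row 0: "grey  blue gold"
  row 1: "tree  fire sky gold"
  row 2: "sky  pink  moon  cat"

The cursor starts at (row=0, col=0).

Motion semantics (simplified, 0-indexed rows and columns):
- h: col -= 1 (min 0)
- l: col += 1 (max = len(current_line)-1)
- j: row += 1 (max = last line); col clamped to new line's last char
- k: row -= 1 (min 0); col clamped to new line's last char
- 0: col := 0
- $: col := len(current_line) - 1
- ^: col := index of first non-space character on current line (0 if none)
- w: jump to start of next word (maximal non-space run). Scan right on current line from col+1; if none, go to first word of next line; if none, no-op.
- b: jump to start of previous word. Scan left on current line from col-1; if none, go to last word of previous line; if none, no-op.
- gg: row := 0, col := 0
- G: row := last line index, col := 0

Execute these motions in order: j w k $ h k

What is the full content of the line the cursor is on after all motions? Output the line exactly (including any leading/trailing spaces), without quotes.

Answer: grey  blue gold

Derivation:
After 1 (j): row=1 col=0 char='t'
After 2 (w): row=1 col=6 char='f'
After 3 (k): row=0 col=6 char='b'
After 4 ($): row=0 col=14 char='d'
After 5 (h): row=0 col=13 char='l'
After 6 (k): row=0 col=13 char='l'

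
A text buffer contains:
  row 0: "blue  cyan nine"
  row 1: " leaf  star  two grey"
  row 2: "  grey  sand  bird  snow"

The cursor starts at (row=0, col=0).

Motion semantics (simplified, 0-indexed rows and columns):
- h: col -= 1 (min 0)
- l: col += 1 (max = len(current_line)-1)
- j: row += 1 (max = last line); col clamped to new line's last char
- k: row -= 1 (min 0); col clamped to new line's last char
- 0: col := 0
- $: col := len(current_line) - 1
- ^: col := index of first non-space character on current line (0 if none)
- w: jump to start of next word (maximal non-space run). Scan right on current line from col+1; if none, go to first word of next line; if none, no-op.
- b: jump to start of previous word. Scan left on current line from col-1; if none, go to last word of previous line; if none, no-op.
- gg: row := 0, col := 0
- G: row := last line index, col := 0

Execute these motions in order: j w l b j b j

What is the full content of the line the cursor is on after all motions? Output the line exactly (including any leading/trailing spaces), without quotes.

After 1 (j): row=1 col=0 char='_'
After 2 (w): row=1 col=1 char='l'
After 3 (l): row=1 col=2 char='e'
After 4 (b): row=1 col=1 char='l'
After 5 (j): row=2 col=1 char='_'
After 6 (b): row=1 col=17 char='g'
After 7 (j): row=2 col=17 char='d'

Answer:   grey  sand  bird  snow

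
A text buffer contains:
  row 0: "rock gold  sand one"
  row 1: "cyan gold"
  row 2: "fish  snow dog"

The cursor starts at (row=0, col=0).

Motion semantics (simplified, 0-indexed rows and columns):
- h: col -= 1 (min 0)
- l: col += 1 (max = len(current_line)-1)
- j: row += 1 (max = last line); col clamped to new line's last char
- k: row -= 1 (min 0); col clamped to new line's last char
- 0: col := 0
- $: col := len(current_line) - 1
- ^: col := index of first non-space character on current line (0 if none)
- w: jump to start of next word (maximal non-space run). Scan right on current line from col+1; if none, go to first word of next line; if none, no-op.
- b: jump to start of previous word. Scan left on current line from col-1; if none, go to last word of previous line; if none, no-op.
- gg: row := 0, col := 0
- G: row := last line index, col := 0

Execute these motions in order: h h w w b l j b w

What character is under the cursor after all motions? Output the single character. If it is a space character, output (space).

After 1 (h): row=0 col=0 char='r'
After 2 (h): row=0 col=0 char='r'
After 3 (w): row=0 col=5 char='g'
After 4 (w): row=0 col=11 char='s'
After 5 (b): row=0 col=5 char='g'
After 6 (l): row=0 col=6 char='o'
After 7 (j): row=1 col=6 char='o'
After 8 (b): row=1 col=5 char='g'
After 9 (w): row=2 col=0 char='f'

Answer: f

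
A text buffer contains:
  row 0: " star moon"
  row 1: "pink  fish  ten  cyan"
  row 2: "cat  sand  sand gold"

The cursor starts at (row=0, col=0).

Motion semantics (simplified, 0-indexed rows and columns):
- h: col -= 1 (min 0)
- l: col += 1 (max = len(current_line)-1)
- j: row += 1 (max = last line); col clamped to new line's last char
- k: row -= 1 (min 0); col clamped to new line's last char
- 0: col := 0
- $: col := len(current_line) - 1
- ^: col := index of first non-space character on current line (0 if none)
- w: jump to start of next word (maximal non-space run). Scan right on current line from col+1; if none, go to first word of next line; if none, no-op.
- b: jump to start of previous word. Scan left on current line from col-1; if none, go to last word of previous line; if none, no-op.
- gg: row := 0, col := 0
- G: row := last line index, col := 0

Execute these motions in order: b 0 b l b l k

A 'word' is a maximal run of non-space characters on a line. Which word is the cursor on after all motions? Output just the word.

Answer: star

Derivation:
After 1 (b): row=0 col=0 char='_'
After 2 (0): row=0 col=0 char='_'
After 3 (b): row=0 col=0 char='_'
After 4 (l): row=0 col=1 char='s'
After 5 (b): row=0 col=1 char='s'
After 6 (l): row=0 col=2 char='t'
After 7 (k): row=0 col=2 char='t'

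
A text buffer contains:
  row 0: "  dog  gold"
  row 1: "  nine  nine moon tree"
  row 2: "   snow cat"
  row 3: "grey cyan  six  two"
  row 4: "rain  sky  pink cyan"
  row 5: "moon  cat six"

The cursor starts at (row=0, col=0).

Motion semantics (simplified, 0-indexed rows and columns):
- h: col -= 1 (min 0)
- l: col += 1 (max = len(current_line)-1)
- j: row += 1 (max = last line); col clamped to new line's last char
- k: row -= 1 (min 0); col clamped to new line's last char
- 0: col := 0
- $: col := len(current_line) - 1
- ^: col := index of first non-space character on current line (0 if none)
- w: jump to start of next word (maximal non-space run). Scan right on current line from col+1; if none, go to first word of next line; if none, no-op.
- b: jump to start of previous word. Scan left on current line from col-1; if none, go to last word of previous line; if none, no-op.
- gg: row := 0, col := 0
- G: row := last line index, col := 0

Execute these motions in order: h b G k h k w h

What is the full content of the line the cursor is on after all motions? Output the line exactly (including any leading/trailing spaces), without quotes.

After 1 (h): row=0 col=0 char='_'
After 2 (b): row=0 col=0 char='_'
After 3 (G): row=5 col=0 char='m'
After 4 (k): row=4 col=0 char='r'
After 5 (h): row=4 col=0 char='r'
After 6 (k): row=3 col=0 char='g'
After 7 (w): row=3 col=5 char='c'
After 8 (h): row=3 col=4 char='_'

Answer: grey cyan  six  two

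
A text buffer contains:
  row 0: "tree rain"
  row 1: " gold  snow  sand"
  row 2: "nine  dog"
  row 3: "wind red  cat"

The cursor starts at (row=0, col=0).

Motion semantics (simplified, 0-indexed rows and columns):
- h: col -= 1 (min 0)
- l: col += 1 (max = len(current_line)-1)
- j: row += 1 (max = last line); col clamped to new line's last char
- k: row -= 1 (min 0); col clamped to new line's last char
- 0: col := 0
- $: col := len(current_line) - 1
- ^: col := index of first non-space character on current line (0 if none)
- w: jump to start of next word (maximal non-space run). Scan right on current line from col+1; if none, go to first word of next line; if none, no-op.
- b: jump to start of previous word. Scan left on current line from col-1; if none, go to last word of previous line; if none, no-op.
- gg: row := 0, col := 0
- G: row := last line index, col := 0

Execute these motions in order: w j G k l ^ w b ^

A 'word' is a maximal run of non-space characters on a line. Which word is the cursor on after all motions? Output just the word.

Answer: nine

Derivation:
After 1 (w): row=0 col=5 char='r'
After 2 (j): row=1 col=5 char='_'
After 3 (G): row=3 col=0 char='w'
After 4 (k): row=2 col=0 char='n'
After 5 (l): row=2 col=1 char='i'
After 6 (^): row=2 col=0 char='n'
After 7 (w): row=2 col=6 char='d'
After 8 (b): row=2 col=0 char='n'
After 9 (^): row=2 col=0 char='n'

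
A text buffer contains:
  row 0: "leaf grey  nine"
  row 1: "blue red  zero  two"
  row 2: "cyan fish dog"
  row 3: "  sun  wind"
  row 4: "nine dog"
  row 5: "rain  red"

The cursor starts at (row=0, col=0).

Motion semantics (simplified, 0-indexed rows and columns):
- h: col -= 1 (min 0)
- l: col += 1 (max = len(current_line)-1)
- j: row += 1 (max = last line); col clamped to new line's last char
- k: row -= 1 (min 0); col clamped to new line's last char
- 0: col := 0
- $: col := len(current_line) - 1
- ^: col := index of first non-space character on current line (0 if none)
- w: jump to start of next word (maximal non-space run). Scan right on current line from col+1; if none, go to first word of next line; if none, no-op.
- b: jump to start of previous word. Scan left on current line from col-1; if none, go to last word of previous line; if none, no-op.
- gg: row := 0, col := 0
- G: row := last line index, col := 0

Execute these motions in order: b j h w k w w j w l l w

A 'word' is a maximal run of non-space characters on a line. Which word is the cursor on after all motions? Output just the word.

Answer: dog

Derivation:
After 1 (b): row=0 col=0 char='l'
After 2 (j): row=1 col=0 char='b'
After 3 (h): row=1 col=0 char='b'
After 4 (w): row=1 col=5 char='r'
After 5 (k): row=0 col=5 char='g'
After 6 (w): row=0 col=11 char='n'
After 7 (w): row=1 col=0 char='b'
After 8 (j): row=2 col=0 char='c'
After 9 (w): row=2 col=5 char='f'
After 10 (l): row=2 col=6 char='i'
After 11 (l): row=2 col=7 char='s'
After 12 (w): row=2 col=10 char='d'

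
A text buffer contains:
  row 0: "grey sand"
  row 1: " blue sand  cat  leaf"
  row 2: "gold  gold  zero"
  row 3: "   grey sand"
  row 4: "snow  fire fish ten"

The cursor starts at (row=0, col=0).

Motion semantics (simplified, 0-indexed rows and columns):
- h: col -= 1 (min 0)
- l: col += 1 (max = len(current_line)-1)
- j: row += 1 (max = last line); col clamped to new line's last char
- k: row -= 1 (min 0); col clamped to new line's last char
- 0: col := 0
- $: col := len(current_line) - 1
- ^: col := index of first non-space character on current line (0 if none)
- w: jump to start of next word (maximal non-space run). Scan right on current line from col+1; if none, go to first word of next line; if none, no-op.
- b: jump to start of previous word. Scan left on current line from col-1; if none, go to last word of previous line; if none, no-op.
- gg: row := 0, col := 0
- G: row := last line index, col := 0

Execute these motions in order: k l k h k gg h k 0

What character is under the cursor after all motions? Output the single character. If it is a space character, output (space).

Answer: g

Derivation:
After 1 (k): row=0 col=0 char='g'
After 2 (l): row=0 col=1 char='r'
After 3 (k): row=0 col=1 char='r'
After 4 (h): row=0 col=0 char='g'
After 5 (k): row=0 col=0 char='g'
After 6 (gg): row=0 col=0 char='g'
After 7 (h): row=0 col=0 char='g'
After 8 (k): row=0 col=0 char='g'
After 9 (0): row=0 col=0 char='g'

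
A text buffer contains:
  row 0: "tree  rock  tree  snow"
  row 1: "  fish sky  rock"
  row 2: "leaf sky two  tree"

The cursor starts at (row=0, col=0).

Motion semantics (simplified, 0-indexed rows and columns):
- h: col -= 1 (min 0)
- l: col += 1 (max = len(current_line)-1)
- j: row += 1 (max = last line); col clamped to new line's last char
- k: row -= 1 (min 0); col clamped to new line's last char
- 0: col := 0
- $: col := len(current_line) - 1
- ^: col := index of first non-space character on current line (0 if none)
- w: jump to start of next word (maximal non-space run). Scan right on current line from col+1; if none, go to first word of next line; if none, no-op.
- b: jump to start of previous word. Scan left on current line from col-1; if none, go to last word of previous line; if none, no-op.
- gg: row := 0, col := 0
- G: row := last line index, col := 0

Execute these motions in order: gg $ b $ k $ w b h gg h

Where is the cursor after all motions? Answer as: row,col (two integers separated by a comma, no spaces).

Answer: 0,0

Derivation:
After 1 (gg): row=0 col=0 char='t'
After 2 ($): row=0 col=21 char='w'
After 3 (b): row=0 col=18 char='s'
After 4 ($): row=0 col=21 char='w'
After 5 (k): row=0 col=21 char='w'
After 6 ($): row=0 col=21 char='w'
After 7 (w): row=1 col=2 char='f'
After 8 (b): row=0 col=18 char='s'
After 9 (h): row=0 col=17 char='_'
After 10 (gg): row=0 col=0 char='t'
After 11 (h): row=0 col=0 char='t'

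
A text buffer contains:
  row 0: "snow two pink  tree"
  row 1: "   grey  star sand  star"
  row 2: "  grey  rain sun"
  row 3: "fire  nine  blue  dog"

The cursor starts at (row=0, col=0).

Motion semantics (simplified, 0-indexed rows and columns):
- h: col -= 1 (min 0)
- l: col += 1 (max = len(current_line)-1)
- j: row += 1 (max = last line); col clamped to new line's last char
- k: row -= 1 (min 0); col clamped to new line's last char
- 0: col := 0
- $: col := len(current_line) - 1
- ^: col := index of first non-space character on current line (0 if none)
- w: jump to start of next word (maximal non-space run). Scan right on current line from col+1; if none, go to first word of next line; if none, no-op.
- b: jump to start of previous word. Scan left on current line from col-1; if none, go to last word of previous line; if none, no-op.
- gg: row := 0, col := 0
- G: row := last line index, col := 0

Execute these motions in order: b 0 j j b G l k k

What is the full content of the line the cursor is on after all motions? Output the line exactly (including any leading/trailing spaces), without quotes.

Answer:    grey  star sand  star

Derivation:
After 1 (b): row=0 col=0 char='s'
After 2 (0): row=0 col=0 char='s'
After 3 (j): row=1 col=0 char='_'
After 4 (j): row=2 col=0 char='_'
After 5 (b): row=1 col=20 char='s'
After 6 (G): row=3 col=0 char='f'
After 7 (l): row=3 col=1 char='i'
After 8 (k): row=2 col=1 char='_'
After 9 (k): row=1 col=1 char='_'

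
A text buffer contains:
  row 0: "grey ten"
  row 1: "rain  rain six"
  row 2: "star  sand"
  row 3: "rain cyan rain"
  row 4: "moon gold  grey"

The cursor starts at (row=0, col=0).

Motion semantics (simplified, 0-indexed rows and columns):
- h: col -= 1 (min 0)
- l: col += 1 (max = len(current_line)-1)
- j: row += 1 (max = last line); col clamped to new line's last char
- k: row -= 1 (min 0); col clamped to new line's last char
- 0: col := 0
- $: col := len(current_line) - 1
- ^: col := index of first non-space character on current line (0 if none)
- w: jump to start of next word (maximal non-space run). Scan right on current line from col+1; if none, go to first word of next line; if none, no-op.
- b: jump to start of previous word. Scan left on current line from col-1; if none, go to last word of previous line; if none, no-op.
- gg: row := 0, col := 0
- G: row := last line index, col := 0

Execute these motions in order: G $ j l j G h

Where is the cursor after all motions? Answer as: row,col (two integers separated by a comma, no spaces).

Answer: 4,0

Derivation:
After 1 (G): row=4 col=0 char='m'
After 2 ($): row=4 col=14 char='y'
After 3 (j): row=4 col=14 char='y'
After 4 (l): row=4 col=14 char='y'
After 5 (j): row=4 col=14 char='y'
After 6 (G): row=4 col=0 char='m'
After 7 (h): row=4 col=0 char='m'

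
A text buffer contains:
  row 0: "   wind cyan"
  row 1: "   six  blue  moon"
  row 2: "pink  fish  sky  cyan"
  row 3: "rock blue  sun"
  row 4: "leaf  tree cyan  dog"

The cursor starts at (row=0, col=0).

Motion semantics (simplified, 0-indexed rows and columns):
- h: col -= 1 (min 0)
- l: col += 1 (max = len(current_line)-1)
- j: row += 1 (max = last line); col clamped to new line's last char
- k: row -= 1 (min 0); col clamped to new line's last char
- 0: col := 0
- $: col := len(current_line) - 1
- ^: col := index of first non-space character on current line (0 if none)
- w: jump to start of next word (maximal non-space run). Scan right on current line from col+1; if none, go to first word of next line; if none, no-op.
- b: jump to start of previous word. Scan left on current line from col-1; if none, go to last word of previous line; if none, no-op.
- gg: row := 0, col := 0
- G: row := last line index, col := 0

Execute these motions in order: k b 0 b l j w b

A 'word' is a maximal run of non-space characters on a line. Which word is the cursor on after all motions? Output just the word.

Answer: cyan

Derivation:
After 1 (k): row=0 col=0 char='_'
After 2 (b): row=0 col=0 char='_'
After 3 (0): row=0 col=0 char='_'
After 4 (b): row=0 col=0 char='_'
After 5 (l): row=0 col=1 char='_'
After 6 (j): row=1 col=1 char='_'
After 7 (w): row=1 col=3 char='s'
After 8 (b): row=0 col=8 char='c'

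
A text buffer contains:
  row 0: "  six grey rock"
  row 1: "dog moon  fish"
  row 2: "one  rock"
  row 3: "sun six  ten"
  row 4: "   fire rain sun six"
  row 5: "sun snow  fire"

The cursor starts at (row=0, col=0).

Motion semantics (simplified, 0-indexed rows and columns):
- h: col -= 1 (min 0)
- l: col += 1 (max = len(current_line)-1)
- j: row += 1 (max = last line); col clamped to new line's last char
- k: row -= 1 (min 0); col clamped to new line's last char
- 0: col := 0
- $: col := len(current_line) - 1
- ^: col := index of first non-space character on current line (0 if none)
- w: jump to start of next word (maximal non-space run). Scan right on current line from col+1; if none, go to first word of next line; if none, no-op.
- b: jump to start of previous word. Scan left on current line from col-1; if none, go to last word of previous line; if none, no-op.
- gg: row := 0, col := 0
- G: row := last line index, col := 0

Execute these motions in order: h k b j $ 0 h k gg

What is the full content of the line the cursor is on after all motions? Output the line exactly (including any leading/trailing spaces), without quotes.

After 1 (h): row=0 col=0 char='_'
After 2 (k): row=0 col=0 char='_'
After 3 (b): row=0 col=0 char='_'
After 4 (j): row=1 col=0 char='d'
After 5 ($): row=1 col=13 char='h'
After 6 (0): row=1 col=0 char='d'
After 7 (h): row=1 col=0 char='d'
After 8 (k): row=0 col=0 char='_'
After 9 (gg): row=0 col=0 char='_'

Answer:   six grey rock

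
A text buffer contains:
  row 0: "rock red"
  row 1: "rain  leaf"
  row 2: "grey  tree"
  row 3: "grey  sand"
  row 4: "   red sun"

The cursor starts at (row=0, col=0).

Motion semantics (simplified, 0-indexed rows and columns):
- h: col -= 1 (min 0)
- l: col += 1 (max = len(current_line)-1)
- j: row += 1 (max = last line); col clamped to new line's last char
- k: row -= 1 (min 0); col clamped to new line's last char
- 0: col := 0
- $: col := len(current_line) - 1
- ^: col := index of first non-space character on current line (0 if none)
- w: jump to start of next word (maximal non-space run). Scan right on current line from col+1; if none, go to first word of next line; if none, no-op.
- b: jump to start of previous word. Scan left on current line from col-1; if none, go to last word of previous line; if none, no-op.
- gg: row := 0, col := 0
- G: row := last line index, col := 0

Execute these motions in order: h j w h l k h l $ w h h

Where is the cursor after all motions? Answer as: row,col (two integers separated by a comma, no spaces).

After 1 (h): row=0 col=0 char='r'
After 2 (j): row=1 col=0 char='r'
After 3 (w): row=1 col=6 char='l'
After 4 (h): row=1 col=5 char='_'
After 5 (l): row=1 col=6 char='l'
After 6 (k): row=0 col=6 char='e'
After 7 (h): row=0 col=5 char='r'
After 8 (l): row=0 col=6 char='e'
After 9 ($): row=0 col=7 char='d'
After 10 (w): row=1 col=0 char='r'
After 11 (h): row=1 col=0 char='r'
After 12 (h): row=1 col=0 char='r'

Answer: 1,0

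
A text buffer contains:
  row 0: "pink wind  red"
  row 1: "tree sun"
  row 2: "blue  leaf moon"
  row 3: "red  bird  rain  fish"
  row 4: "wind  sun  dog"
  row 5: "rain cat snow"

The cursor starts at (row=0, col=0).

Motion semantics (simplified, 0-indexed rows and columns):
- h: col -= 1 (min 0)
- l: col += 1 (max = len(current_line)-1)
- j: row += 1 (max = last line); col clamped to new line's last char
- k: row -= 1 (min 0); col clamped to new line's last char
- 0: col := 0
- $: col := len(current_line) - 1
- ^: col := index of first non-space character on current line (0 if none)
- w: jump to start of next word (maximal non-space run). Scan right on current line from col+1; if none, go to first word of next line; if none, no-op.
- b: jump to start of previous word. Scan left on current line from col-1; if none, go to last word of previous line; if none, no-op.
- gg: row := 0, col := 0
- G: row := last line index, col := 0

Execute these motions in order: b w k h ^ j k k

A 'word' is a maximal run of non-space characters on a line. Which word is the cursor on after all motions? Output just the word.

Answer: pink

Derivation:
After 1 (b): row=0 col=0 char='p'
After 2 (w): row=0 col=5 char='w'
After 3 (k): row=0 col=5 char='w'
After 4 (h): row=0 col=4 char='_'
After 5 (^): row=0 col=0 char='p'
After 6 (j): row=1 col=0 char='t'
After 7 (k): row=0 col=0 char='p'
After 8 (k): row=0 col=0 char='p'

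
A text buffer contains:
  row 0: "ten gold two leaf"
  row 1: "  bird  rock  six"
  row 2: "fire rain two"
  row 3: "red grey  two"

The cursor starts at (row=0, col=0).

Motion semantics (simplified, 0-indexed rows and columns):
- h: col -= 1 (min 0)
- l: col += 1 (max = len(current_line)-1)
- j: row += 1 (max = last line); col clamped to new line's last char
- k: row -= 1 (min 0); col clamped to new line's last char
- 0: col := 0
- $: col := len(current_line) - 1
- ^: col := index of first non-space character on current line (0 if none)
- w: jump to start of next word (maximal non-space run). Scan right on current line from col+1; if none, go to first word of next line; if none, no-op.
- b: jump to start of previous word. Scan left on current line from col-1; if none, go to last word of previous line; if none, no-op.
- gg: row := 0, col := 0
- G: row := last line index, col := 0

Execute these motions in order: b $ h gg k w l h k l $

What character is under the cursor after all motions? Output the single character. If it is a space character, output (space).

Answer: f

Derivation:
After 1 (b): row=0 col=0 char='t'
After 2 ($): row=0 col=16 char='f'
After 3 (h): row=0 col=15 char='a'
After 4 (gg): row=0 col=0 char='t'
After 5 (k): row=0 col=0 char='t'
After 6 (w): row=0 col=4 char='g'
After 7 (l): row=0 col=5 char='o'
After 8 (h): row=0 col=4 char='g'
After 9 (k): row=0 col=4 char='g'
After 10 (l): row=0 col=5 char='o'
After 11 ($): row=0 col=16 char='f'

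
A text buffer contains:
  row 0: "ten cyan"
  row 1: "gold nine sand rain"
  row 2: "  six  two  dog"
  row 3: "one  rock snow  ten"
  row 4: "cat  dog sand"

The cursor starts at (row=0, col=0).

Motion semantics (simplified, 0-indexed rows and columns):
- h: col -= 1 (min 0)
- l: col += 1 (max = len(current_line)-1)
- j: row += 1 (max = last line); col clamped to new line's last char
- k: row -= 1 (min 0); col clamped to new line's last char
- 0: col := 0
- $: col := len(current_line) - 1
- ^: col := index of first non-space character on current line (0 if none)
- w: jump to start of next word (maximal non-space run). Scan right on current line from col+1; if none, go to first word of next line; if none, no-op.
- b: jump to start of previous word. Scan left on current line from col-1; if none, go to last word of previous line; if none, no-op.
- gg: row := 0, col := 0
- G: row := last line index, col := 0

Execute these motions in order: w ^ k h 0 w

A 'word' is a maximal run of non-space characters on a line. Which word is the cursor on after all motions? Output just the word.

Answer: cyan

Derivation:
After 1 (w): row=0 col=4 char='c'
After 2 (^): row=0 col=0 char='t'
After 3 (k): row=0 col=0 char='t'
After 4 (h): row=0 col=0 char='t'
After 5 (0): row=0 col=0 char='t'
After 6 (w): row=0 col=4 char='c'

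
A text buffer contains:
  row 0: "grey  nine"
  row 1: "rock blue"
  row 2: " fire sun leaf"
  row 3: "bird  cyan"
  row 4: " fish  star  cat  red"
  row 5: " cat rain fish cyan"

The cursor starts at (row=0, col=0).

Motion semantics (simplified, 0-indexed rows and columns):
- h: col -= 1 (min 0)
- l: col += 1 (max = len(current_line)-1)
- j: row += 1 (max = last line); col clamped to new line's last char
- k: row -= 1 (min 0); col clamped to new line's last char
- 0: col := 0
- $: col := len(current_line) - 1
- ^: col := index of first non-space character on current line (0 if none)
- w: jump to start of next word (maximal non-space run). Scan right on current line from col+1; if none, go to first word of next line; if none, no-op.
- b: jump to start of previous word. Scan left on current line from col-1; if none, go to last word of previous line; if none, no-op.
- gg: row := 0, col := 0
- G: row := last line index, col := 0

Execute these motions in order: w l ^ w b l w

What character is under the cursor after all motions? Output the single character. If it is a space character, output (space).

After 1 (w): row=0 col=6 char='n'
After 2 (l): row=0 col=7 char='i'
After 3 (^): row=0 col=0 char='g'
After 4 (w): row=0 col=6 char='n'
After 5 (b): row=0 col=0 char='g'
After 6 (l): row=0 col=1 char='r'
After 7 (w): row=0 col=6 char='n'

Answer: n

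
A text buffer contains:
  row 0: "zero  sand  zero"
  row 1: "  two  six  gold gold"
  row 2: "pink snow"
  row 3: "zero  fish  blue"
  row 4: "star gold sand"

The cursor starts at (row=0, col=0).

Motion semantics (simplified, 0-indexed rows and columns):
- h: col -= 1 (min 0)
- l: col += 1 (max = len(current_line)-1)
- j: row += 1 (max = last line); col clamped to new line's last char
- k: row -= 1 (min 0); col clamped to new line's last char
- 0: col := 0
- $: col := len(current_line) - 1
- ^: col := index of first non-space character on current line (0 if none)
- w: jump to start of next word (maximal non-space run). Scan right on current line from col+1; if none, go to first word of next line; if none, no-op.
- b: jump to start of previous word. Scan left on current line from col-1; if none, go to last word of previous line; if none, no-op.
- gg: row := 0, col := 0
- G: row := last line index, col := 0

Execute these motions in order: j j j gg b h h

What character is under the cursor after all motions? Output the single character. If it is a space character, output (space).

Answer: z

Derivation:
After 1 (j): row=1 col=0 char='_'
After 2 (j): row=2 col=0 char='p'
After 3 (j): row=3 col=0 char='z'
After 4 (gg): row=0 col=0 char='z'
After 5 (b): row=0 col=0 char='z'
After 6 (h): row=0 col=0 char='z'
After 7 (h): row=0 col=0 char='z'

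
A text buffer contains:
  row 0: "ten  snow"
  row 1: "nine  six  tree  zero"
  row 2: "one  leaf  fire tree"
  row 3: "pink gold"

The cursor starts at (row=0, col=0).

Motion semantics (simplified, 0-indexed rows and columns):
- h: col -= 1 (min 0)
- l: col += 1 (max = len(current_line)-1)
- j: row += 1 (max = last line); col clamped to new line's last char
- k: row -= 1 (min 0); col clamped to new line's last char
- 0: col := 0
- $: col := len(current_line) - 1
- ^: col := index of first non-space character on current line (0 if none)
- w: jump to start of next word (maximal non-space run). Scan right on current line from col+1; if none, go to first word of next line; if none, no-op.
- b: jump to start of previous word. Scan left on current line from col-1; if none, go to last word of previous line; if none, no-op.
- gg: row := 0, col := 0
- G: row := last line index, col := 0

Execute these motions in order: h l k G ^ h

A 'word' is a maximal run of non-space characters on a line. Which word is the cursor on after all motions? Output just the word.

Answer: pink

Derivation:
After 1 (h): row=0 col=0 char='t'
After 2 (l): row=0 col=1 char='e'
After 3 (k): row=0 col=1 char='e'
After 4 (G): row=3 col=0 char='p'
After 5 (^): row=3 col=0 char='p'
After 6 (h): row=3 col=0 char='p'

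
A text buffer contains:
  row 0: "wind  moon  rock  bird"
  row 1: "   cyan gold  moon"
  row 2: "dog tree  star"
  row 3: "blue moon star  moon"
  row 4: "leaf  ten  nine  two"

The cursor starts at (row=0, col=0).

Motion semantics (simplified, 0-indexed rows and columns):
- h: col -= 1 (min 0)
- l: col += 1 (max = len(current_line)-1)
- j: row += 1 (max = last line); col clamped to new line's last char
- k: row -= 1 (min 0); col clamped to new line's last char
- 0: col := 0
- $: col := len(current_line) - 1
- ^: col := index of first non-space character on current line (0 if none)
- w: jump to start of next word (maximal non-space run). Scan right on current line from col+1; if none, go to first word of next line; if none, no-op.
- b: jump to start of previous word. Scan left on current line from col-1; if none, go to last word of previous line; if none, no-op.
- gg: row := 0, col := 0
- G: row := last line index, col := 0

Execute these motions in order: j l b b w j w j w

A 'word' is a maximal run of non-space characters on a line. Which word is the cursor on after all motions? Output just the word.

Answer: moon

Derivation:
After 1 (j): row=1 col=0 char='_'
After 2 (l): row=1 col=1 char='_'
After 3 (b): row=0 col=18 char='b'
After 4 (b): row=0 col=12 char='r'
After 5 (w): row=0 col=18 char='b'
After 6 (j): row=1 col=17 char='n'
After 7 (w): row=2 col=0 char='d'
After 8 (j): row=3 col=0 char='b'
After 9 (w): row=3 col=5 char='m'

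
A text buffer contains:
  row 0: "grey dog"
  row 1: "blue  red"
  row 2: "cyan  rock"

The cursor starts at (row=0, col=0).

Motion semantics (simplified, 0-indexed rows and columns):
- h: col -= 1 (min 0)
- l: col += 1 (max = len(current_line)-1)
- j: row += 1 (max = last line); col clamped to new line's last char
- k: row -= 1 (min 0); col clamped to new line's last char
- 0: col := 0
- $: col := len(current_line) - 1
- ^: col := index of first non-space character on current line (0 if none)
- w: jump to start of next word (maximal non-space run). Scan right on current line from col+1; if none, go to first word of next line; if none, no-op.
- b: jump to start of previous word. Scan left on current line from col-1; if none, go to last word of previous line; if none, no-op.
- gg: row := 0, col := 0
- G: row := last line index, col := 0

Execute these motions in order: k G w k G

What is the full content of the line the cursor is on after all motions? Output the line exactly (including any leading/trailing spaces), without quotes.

After 1 (k): row=0 col=0 char='g'
After 2 (G): row=2 col=0 char='c'
After 3 (w): row=2 col=6 char='r'
After 4 (k): row=1 col=6 char='r'
After 5 (G): row=2 col=0 char='c'

Answer: cyan  rock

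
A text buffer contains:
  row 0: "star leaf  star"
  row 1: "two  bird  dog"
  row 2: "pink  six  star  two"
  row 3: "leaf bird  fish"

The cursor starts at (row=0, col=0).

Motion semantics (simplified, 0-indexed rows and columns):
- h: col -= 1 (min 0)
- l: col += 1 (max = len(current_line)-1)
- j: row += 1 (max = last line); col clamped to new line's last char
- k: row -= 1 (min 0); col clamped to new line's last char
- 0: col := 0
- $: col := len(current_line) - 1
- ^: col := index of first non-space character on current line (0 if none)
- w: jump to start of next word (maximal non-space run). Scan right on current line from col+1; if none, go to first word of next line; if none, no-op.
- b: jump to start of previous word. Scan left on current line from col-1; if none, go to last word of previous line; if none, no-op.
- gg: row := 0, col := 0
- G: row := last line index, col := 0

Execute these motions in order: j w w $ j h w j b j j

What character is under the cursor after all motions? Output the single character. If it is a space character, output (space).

Answer: f

Derivation:
After 1 (j): row=1 col=0 char='t'
After 2 (w): row=1 col=5 char='b'
After 3 (w): row=1 col=11 char='d'
After 4 ($): row=1 col=13 char='g'
After 5 (j): row=2 col=13 char='a'
After 6 (h): row=2 col=12 char='t'
After 7 (w): row=2 col=17 char='t'
After 8 (j): row=3 col=14 char='h'
After 9 (b): row=3 col=11 char='f'
After 10 (j): row=3 col=11 char='f'
After 11 (j): row=3 col=11 char='f'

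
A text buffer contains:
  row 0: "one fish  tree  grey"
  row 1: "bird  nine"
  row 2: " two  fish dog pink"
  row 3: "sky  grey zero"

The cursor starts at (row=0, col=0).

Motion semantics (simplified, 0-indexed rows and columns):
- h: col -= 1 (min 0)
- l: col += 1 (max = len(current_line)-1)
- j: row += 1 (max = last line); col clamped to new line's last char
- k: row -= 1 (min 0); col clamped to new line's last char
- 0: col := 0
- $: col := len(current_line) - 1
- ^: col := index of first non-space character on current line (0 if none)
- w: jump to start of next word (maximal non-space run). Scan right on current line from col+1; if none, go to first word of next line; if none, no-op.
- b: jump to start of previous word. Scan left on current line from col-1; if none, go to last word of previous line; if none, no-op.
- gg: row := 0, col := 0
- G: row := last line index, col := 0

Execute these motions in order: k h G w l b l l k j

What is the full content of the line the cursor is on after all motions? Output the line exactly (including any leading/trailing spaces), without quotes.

Answer: sky  grey zero

Derivation:
After 1 (k): row=0 col=0 char='o'
After 2 (h): row=0 col=0 char='o'
After 3 (G): row=3 col=0 char='s'
After 4 (w): row=3 col=5 char='g'
After 5 (l): row=3 col=6 char='r'
After 6 (b): row=3 col=5 char='g'
After 7 (l): row=3 col=6 char='r'
After 8 (l): row=3 col=7 char='e'
After 9 (k): row=2 col=7 char='i'
After 10 (j): row=3 col=7 char='e'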